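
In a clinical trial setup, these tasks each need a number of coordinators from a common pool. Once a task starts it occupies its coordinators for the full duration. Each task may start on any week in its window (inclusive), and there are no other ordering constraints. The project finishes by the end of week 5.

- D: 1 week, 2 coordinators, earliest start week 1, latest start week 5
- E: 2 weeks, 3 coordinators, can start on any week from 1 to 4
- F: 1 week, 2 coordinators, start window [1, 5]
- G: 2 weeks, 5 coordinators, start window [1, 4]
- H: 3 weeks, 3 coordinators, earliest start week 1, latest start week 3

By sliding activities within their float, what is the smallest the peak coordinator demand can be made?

7

Early-start (D@1, E@1, F@1, G@1, H@1) gives peak 15: w1:15  w2:11  w3:3  w4:0  w5:0.
Shift E→2, G→4.
Schedule D@1, E@2, F@1, G@4, H@1: w1:7  w2:6  w3:6  w4:5  w5:5 — peak 7.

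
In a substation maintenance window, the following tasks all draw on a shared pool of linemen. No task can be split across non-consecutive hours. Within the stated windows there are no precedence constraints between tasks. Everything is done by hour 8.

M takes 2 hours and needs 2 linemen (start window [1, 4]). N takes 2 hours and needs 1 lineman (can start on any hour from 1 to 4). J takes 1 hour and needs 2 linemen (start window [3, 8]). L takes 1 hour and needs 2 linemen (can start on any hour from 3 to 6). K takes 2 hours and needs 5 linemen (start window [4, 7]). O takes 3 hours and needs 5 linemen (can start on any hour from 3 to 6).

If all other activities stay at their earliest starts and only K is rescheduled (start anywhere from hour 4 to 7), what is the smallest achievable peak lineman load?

K@4: h1:3  h2:3  h3:9  h4:10  h5:10  h6:0  h7:0  h8:0 → peak 10
K@5: h1:3  h2:3  h3:9  h4:5  h5:10  h6:5  h7:0  h8:0 → peak 10
K@6: h1:3  h2:3  h3:9  h4:5  h5:5  h6:5  h7:5  h8:0 → peak 9
K@7: h1:3  h2:3  h3:9  h4:5  h5:5  h6:0  h7:5  h8:5 → peak 9
Best is K@6, peak 9.

9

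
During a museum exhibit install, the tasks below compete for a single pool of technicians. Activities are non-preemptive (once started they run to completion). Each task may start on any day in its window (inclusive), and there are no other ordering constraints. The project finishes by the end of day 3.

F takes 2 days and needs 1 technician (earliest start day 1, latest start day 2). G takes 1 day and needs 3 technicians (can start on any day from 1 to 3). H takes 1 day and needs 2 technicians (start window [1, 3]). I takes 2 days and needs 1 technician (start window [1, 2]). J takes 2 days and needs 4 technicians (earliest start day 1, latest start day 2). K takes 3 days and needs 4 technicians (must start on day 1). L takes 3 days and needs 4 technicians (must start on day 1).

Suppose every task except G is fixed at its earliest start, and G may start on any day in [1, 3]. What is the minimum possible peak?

16

G@1: d1:19  d2:14  d3:8 → peak 19
G@2: d1:16  d2:17  d3:8 → peak 17
G@3: d1:16  d2:14  d3:11 → peak 16
Best is G@3, peak 16.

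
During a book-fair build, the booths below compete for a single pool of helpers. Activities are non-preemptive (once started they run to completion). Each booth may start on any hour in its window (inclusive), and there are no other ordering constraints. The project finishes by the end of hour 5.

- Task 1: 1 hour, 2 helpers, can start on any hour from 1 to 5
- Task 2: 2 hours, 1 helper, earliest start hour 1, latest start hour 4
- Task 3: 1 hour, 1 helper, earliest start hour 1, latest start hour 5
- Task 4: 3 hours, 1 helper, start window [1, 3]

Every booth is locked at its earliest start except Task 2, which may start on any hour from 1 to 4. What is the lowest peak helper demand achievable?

Task 2@1: h1:5  h2:2  h3:1  h4:0  h5:0 → peak 5
Task 2@2: h1:4  h2:2  h3:2  h4:0  h5:0 → peak 4
Task 2@3: h1:4  h2:1  h3:2  h4:1  h5:0 → peak 4
Task 2@4: h1:4  h2:1  h3:1  h4:1  h5:1 → peak 4
Best is Task 2@2, peak 4.

4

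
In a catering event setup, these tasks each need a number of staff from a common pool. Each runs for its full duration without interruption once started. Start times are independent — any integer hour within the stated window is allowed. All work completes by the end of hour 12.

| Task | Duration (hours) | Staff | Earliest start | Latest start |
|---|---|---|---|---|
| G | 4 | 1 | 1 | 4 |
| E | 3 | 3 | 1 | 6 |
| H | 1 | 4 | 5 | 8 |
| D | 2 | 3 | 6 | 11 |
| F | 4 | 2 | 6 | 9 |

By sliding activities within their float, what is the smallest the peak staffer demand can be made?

4

Early-start (G@1, E@1, H@5, D@6, F@6) gives peak 5: h1:4  h2:4  h3:4  h4:1  h5:4  h6:5  h7:5  h8:2  h9:2  h10:0  h11:0  h12:0.
Shift F→8.
Schedule G@1, E@1, H@5, D@6, F@8: h1:4  h2:4  h3:4  h4:1  h5:4  h6:3  h7:3  h8:2  h9:2  h10:2  h11:2  h12:0 — peak 4.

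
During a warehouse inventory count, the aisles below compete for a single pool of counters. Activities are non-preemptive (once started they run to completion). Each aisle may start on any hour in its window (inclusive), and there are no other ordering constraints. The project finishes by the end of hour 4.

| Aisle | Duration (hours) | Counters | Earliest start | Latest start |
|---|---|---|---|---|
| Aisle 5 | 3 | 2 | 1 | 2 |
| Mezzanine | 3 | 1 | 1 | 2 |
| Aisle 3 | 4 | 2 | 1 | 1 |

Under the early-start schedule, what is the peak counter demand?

Early-start schedule: Aisle 5@1, Mezzanine@1, Aisle 3@1.
Load per hour: hour 1: 5, hour 2: 5, hour 3: 5, hour 4: 2.
Peak is 5.

5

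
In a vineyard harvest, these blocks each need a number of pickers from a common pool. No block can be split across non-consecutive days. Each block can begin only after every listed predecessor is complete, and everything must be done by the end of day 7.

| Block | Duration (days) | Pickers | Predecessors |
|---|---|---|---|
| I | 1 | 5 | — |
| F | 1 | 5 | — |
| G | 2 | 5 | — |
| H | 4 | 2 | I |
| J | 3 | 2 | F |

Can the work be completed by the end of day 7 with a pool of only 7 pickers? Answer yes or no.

yes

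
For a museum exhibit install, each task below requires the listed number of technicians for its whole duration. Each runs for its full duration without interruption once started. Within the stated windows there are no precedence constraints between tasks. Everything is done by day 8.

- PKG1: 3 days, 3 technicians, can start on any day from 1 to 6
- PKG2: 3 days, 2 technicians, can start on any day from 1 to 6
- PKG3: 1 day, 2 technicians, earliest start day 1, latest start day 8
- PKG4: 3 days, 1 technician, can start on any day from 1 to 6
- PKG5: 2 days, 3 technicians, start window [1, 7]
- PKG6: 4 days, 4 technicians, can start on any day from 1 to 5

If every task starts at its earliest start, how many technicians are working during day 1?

At early start, day 1 has: PKG1, PKG2, PKG3, PKG4, PKG5, PKG6.
Demand: 3 + 2 + 2 + 1 + 3 + 4 = 15.

15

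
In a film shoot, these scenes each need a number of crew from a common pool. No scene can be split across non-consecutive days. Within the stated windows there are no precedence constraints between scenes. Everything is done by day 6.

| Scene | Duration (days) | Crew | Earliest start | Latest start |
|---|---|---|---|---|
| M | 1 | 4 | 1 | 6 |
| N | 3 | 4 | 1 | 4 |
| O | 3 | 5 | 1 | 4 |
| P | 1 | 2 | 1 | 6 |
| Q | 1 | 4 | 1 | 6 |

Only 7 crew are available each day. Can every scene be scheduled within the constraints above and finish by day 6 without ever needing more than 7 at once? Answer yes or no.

no

The minimum achievable peak is 8; 7 < 8, so no feasible schedule stays within the cap.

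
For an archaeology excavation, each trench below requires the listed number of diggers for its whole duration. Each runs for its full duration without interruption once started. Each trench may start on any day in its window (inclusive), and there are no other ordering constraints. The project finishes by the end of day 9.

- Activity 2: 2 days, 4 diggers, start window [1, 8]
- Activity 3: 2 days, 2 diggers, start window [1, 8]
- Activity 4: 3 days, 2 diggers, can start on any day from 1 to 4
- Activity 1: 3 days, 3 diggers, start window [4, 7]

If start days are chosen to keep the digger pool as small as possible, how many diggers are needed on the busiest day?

Early-start (Activity 2@1, Activity 3@1, Activity 4@1, Activity 1@4) gives peak 8: d1:8  d2:8  d3:2  d4:3  d5:3  d6:3  d7:0  d8:0  d9:0.
Shift Activity 3→3, Activity 4→3, Activity 1→6.
Schedule Activity 2@1, Activity 3@3, Activity 4@3, Activity 1@6: d1:4  d2:4  d3:4  d4:4  d5:2  d6:3  d7:3  d8:3  d9:0 — peak 4.

4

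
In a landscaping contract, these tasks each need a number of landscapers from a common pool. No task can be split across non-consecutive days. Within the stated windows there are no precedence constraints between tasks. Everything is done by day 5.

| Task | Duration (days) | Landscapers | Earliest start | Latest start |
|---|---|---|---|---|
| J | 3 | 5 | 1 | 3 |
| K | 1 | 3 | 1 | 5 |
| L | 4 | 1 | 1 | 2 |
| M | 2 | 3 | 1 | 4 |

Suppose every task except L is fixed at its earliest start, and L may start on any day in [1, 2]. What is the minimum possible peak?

L@1: d1:12  d2:9  d3:6  d4:1  d5:0 → peak 12
L@2: d1:11  d2:9  d3:6  d4:1  d5:1 → peak 11
Best is L@2, peak 11.

11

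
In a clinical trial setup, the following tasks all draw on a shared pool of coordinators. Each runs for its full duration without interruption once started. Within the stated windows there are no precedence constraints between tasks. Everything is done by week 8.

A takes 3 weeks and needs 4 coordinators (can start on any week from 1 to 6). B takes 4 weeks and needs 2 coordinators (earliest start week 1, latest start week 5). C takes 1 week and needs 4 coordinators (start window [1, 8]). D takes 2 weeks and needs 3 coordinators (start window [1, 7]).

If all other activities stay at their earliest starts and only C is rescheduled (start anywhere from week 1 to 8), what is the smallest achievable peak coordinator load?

9

C@1: w1:13  w2:9  w3:6  w4:2  w5:0  w6:0  w7:0  w8:0 → peak 13
C@2: w1:9  w2:13  w3:6  w4:2  w5:0  w6:0  w7:0  w8:0 → peak 13
C@3: w1:9  w2:9  w3:10  w4:2  w5:0  w6:0  w7:0  w8:0 → peak 10
C@4: w1:9  w2:9  w3:6  w4:6  w5:0  w6:0  w7:0  w8:0 → peak 9
C@5: w1:9  w2:9  w3:6  w4:2  w5:4  w6:0  w7:0  w8:0 → peak 9
C@6: w1:9  w2:9  w3:6  w4:2  w5:0  w6:4  w7:0  w8:0 → peak 9
C@7: w1:9  w2:9  w3:6  w4:2  w5:0  w6:0  w7:4  w8:0 → peak 9
C@8: w1:9  w2:9  w3:6  w4:2  w5:0  w6:0  w7:0  w8:4 → peak 9
Best is C@4, peak 9.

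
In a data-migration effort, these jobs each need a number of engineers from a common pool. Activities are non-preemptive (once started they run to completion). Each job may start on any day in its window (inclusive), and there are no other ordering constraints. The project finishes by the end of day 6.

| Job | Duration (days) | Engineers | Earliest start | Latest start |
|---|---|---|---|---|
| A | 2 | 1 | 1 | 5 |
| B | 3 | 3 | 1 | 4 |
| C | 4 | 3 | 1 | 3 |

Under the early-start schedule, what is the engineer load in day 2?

7

At early start, day 2 has: A, B, C.
Demand: 1 + 3 + 3 = 7.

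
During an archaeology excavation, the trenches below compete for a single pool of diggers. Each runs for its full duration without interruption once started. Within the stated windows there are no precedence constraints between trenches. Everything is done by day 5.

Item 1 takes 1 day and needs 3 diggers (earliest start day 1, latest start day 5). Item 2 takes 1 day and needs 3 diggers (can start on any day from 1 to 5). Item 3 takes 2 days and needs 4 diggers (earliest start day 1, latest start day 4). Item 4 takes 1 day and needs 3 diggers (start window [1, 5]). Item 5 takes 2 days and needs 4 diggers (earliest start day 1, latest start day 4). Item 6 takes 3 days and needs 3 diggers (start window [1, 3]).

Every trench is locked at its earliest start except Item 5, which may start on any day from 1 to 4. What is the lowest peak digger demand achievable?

Item 5@1: d1:20  d2:11  d3:3  d4:0  d5:0 → peak 20
Item 5@2: d1:16  d2:11  d3:7  d4:0  d5:0 → peak 16
Item 5@3: d1:16  d2:7  d3:7  d4:4  d5:0 → peak 16
Item 5@4: d1:16  d2:7  d3:3  d4:4  d5:4 → peak 16
Best is Item 5@2, peak 16.

16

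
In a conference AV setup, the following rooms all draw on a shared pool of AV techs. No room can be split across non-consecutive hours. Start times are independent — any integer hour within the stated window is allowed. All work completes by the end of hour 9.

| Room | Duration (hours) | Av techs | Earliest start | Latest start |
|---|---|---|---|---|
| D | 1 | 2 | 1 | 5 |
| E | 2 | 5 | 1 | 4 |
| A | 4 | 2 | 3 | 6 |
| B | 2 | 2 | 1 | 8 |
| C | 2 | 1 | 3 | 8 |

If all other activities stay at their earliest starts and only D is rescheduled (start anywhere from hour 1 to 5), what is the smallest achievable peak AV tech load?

7

D@1: h1:9  h2:7  h3:3  h4:3  h5:2  h6:2  h7:0  h8:0  h9:0 → peak 9
D@2: h1:7  h2:9  h3:3  h4:3  h5:2  h6:2  h7:0  h8:0  h9:0 → peak 9
D@3: h1:7  h2:7  h3:5  h4:3  h5:2  h6:2  h7:0  h8:0  h9:0 → peak 7
D@4: h1:7  h2:7  h3:3  h4:5  h5:2  h6:2  h7:0  h8:0  h9:0 → peak 7
D@5: h1:7  h2:7  h3:3  h4:3  h5:4  h6:2  h7:0  h8:0  h9:0 → peak 7
Best is D@3, peak 7.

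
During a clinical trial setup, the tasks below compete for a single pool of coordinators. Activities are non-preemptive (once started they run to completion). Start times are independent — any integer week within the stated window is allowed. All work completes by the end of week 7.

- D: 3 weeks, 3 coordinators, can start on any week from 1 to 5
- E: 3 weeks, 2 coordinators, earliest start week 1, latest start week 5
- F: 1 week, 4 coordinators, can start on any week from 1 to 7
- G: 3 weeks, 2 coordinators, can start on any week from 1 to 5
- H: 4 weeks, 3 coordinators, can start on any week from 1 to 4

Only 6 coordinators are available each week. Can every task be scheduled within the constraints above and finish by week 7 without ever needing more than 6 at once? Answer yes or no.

Schedule D@1, E@4, F@7, G@5, H@1: w1:6  w2:6  w3:6  w4:5  w5:4  w6:4  w7:6 — peak 6 ≤ 6.

yes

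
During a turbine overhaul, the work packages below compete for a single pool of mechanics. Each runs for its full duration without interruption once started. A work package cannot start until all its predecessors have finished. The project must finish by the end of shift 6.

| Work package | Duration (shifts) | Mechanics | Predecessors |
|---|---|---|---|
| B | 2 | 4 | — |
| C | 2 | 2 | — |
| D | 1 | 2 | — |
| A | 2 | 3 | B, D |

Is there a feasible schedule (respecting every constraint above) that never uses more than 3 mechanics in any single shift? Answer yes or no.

Total mechanic-shifts = 20; over 6 shifts the average is 20/6 > 3, so some shift must exceed 3.

no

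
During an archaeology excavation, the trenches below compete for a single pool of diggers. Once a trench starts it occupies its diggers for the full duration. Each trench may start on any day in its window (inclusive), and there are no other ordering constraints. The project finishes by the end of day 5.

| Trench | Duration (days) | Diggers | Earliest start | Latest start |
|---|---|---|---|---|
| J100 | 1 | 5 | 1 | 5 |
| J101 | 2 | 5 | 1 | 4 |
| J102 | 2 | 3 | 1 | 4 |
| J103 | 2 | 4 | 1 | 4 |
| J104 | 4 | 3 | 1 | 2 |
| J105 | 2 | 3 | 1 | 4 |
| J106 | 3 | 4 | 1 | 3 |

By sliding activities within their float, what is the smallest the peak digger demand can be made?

Early-start (J100@1, J101@1, J102@1, J103@1, J104@1, J105@1, J106@1) gives peak 27: d1:27  d2:22  d3:7  d4:3  d5:0.
Shift J102→4, J103→2, J105→4, J106→3.
Schedule J100@1, J101@1, J102@4, J103@2, J104@1, J105@4, J106@3: d1:13  d2:12  d3:11  d4:13  d5:10 — peak 13.

13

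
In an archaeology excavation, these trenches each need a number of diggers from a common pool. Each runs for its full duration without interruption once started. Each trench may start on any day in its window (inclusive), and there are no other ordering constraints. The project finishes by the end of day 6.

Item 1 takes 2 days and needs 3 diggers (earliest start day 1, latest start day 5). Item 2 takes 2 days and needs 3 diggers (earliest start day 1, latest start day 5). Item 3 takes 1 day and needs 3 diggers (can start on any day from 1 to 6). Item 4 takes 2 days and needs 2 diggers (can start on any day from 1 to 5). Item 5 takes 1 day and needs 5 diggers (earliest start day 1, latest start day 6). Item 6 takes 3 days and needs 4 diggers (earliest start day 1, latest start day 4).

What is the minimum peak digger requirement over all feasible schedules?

7

Early-start (Item 1@1, Item 2@1, Item 3@1, Item 4@1, Item 5@1, Item 6@1) gives peak 20: d1:20  d2:12  d3:4  d4:0  d5:0  d6:0.
Shift Item 3→3, Item 4→4, Item 5→6, Item 6→3.
Schedule Item 1@1, Item 2@1, Item 3@3, Item 4@4, Item 5@6, Item 6@3: d1:6  d2:6  d3:7  d4:6  d5:6  d6:5 — peak 7.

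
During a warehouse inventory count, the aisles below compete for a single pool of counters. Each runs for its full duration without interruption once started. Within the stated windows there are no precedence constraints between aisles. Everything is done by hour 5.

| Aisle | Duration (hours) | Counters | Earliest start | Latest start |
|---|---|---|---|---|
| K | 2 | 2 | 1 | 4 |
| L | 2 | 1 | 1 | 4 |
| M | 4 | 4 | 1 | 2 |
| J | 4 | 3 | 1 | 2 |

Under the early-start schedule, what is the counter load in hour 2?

At early start, hour 2 has: K, L, M, J.
Demand: 2 + 1 + 4 + 3 = 10.

10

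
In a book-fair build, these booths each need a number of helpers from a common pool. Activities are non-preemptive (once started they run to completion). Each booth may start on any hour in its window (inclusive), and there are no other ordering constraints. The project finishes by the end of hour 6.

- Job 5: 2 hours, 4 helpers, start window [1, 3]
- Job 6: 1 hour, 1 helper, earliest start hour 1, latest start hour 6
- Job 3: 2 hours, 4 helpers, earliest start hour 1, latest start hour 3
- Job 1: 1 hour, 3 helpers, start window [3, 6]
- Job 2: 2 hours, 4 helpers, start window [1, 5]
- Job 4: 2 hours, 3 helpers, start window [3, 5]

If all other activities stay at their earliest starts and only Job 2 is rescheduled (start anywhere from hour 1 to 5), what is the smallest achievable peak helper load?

9

Job 2@1: h1:13  h2:12  h3:6  h4:3  h5:0  h6:0 → peak 13
Job 2@2: h1:9  h2:12  h3:10  h4:3  h5:0  h6:0 → peak 12
Job 2@3: h1:9  h2:8  h3:10  h4:7  h5:0  h6:0 → peak 10
Job 2@4: h1:9  h2:8  h3:6  h4:7  h5:4  h6:0 → peak 9
Job 2@5: h1:9  h2:8  h3:6  h4:3  h5:4  h6:4 → peak 9
Best is Job 2@4, peak 9.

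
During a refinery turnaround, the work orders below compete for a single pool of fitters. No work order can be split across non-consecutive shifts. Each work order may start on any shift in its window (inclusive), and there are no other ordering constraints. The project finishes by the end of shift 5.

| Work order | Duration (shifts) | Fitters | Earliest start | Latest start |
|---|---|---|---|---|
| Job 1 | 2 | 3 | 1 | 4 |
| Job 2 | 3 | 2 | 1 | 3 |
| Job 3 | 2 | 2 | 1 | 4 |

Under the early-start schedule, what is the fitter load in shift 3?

At early start, shift 3 has: Job 2.
Demand: 2 = 2.

2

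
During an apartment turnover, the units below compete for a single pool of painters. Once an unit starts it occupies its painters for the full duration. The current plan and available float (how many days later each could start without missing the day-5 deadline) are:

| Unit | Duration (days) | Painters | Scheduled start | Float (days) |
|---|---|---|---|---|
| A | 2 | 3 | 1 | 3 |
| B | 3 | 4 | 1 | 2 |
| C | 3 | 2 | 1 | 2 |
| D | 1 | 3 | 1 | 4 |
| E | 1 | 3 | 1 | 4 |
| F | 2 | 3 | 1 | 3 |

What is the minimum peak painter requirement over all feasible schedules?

8

Early-start (A@1, B@1, C@1, D@1, E@1, F@1) gives peak 18: d1:18  d2:12  d3:6  d4:0  d5:0.
Shift C→3, D→4, E→5, F→4.
Schedule A@1, B@1, C@3, D@4, E@5, F@4: d1:7  d2:7  d3:6  d4:8  d5:8 — peak 8.
Total painter-days = 36 over 5 days ⇒ peak ≥ ⌈36/5⌉ = 8, so 8 is optimal.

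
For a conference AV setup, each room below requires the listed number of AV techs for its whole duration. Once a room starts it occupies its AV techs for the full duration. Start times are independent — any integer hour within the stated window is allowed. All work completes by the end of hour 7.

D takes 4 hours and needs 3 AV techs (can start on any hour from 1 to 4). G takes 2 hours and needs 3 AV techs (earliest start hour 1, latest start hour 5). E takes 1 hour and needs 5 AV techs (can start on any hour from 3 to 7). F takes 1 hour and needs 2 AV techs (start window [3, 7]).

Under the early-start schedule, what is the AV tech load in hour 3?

10

At early start, hour 3 has: D, E, F.
Demand: 3 + 5 + 2 = 10.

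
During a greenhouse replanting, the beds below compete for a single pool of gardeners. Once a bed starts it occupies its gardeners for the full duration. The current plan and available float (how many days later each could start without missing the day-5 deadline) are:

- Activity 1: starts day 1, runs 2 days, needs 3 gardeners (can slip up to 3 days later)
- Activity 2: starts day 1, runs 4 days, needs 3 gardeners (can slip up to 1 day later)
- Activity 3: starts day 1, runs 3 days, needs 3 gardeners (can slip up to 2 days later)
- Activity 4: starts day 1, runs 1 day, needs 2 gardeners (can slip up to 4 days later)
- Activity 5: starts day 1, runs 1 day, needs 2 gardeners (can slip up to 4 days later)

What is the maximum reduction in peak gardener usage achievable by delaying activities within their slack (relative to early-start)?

Early-start peak: d1:13  d2:9  d3:6  d4:3  d5:0 ⇒ 13.
Leveled (Activity 1@1, Activity 2@1, Activity 3@3, Activity 4@5, Activity 5@5): d1:6  d2:6  d3:6  d4:6  d5:7 ⇒ 7.
Reduction 13 − 7 = 6.

6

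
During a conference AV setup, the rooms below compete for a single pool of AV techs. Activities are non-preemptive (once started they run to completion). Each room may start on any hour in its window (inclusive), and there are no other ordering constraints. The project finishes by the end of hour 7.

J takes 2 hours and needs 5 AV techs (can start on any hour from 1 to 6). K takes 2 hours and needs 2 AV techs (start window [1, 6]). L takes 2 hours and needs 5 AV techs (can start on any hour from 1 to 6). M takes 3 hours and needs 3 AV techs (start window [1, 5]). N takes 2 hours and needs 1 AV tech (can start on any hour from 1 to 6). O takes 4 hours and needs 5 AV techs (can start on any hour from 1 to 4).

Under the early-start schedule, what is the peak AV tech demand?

Early-start schedule: J@1, K@1, L@1, M@1, N@1, O@1.
Load per hour: hour 1: 21, hour 2: 21, hour 3: 8, hour 4: 5, hour 5: 0, hour 6: 0, hour 7: 0.
Peak is 21.

21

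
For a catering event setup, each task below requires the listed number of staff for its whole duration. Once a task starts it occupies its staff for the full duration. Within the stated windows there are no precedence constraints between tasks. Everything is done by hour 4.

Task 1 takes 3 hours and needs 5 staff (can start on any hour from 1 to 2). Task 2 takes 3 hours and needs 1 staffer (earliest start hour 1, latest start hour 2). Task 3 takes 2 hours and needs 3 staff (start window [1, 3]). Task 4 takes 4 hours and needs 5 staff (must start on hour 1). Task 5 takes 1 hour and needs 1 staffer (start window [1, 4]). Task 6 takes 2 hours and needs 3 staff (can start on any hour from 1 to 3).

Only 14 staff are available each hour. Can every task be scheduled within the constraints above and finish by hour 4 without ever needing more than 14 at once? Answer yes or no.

yes

Schedule Task 1@1, Task 2@1, Task 3@1, Task 4@1, Task 5@4, Task 6@3: h1:14  h2:14  h3:14  h4:9 — peak 14 ≤ 14.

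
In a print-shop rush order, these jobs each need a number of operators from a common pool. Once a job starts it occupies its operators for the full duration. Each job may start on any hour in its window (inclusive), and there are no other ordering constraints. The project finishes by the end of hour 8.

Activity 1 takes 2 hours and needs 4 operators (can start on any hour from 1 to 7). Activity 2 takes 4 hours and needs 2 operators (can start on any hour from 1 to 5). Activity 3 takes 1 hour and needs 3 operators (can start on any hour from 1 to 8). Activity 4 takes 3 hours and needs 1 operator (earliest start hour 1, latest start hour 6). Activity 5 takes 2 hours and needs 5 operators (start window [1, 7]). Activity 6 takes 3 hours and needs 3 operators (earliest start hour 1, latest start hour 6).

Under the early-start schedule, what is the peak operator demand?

Early-start schedule: Activity 1@1, Activity 2@1, Activity 3@1, Activity 4@1, Activity 5@1, Activity 6@1.
Load per hour: hour 1: 18, hour 2: 15, hour 3: 6, hour 4: 2, hour 5: 0, hour 6: 0, hour 7: 0, hour 8: 0.
Peak is 18.

18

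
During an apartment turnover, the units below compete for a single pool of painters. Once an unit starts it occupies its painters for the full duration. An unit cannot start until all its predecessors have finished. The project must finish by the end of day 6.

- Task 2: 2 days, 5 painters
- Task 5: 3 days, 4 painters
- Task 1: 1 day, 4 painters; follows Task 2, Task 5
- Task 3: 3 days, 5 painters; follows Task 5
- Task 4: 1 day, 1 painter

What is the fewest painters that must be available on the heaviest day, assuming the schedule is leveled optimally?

9

Early-start (Task 2@1, Task 5@1, Task 1@4, Task 3@4, Task 4@1) gives peak 10: d1:10  d2:9  d3:4  d4:9  d5:5  d6:5.
Shift Task 4→3.
Schedule Task 2@1, Task 5@1, Task 1@4, Task 3@4, Task 4@3: d1:9  d2:9  d3:5  d4:9  d5:5  d6:5 — peak 9.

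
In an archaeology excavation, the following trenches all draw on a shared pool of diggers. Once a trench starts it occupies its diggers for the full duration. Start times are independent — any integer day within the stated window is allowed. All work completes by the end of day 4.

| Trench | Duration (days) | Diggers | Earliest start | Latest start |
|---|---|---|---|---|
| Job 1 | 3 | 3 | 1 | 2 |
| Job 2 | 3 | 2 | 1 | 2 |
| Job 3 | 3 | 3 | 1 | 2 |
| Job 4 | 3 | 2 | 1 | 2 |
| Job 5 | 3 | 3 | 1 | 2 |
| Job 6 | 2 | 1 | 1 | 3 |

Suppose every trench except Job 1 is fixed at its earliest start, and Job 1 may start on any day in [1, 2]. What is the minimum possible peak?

Job 1@1: d1:14  d2:14  d3:13  d4:0 → peak 14
Job 1@2: d1:11  d2:14  d3:13  d4:3 → peak 14
Best is Job 1@1, peak 14.

14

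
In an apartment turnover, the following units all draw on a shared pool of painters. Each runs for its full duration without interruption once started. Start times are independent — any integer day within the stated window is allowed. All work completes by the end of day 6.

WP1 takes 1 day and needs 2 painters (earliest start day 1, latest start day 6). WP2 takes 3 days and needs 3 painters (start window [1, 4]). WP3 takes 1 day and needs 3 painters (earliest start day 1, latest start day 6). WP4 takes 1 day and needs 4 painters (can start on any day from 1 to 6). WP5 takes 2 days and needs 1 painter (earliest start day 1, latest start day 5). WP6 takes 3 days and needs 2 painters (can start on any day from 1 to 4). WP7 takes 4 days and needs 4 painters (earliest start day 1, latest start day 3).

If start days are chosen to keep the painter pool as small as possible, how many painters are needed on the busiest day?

7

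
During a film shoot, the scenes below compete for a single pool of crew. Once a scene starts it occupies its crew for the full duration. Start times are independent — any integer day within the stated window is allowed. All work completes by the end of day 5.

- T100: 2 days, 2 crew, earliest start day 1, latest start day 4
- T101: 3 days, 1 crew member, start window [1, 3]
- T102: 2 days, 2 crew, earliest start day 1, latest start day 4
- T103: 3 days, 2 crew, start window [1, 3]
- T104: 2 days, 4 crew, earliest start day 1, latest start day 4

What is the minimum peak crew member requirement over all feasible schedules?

Early-start (T100@1, T101@1, T102@1, T103@1, T104@1) gives peak 11: d1:11  d2:11  d3:3  d4:0  d5:0.
Shift T103→3, T104→4.
Schedule T100@1, T101@1, T102@1, T103@3, T104@4: d1:5  d2:5  d3:3  d4:6  d5:6 — peak 6.

6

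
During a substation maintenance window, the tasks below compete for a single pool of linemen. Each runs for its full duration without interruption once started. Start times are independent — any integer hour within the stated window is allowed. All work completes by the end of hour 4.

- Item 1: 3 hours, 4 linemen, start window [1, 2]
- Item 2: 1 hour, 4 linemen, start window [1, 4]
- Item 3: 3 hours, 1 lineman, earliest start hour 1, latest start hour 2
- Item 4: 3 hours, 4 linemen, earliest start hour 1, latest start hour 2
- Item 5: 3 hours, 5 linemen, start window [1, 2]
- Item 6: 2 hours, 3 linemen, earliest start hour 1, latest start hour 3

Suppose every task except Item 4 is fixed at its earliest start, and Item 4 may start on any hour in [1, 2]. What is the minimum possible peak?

Item 4@1: h1:21  h2:17  h3:14  h4:0 → peak 21
Item 4@2: h1:17  h2:17  h3:14  h4:4 → peak 17
Best is Item 4@2, peak 17.

17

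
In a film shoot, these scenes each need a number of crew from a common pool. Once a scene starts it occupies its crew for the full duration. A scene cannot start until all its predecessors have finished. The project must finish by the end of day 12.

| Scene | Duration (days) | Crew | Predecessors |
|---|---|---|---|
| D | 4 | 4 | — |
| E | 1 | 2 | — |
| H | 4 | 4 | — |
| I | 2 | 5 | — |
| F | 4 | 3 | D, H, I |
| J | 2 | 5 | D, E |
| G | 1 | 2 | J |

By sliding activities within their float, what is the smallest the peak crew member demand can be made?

Early-start (D@1, E@1, H@1, I@1, F@5, J@5, G@7) gives peak 15: d1:15  d2:13  d3:8  d4:8  d5:8  d6:8  d7:5  d8:3  d9:0  d10:0  d11:0  d12:0.
Shift H→2, I→6, F→8, J→8, G→10.
Schedule D@1, E@1, H@2, I@6, F@8, J@8, G@10: d1:6  d2:8  d3:8  d4:8  d5:4  d6:5  d7:5  d8:8  d9:8  d10:5  d11:3  d12:0 — peak 8.

8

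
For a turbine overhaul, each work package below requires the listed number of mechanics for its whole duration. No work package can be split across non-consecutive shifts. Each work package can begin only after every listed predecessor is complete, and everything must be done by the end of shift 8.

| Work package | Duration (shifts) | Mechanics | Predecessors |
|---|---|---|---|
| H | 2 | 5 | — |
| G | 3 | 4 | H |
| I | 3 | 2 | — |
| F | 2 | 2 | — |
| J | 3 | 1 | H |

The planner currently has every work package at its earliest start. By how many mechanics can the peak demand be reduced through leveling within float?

4

Early-start peak: s1:9  s2:9  s3:7  s4:5  s5:5  s6:0  s7:0  s8:0 ⇒ 9.
Leveled (H@1, G@3, I@6, F@6, J@3): s1:5  s2:5  s3:5  s4:5  s5:5  s6:4  s7:4  s8:2 ⇒ 5.
Reduction 9 − 5 = 4.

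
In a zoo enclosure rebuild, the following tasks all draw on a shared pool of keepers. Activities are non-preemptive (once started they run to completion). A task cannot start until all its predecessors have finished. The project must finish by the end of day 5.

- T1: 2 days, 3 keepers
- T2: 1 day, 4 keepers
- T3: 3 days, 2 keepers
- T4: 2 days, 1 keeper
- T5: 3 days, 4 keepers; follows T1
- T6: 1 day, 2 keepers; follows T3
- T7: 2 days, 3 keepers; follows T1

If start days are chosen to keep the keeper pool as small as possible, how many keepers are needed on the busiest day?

9

Early-start (T1@1, T2@1, T3@1, T4@1, T5@3, T6@4, T7@3) gives peak 10: d1:10  d2:6  d3:9  d4:9  d5:4.
Shift T4→2, T7→4.
Schedule T1@1, T2@1, T3@1, T4@2, T5@3, T6@4, T7@4: d1:9  d2:6  d3:7  d4:9  d5:7 — peak 9.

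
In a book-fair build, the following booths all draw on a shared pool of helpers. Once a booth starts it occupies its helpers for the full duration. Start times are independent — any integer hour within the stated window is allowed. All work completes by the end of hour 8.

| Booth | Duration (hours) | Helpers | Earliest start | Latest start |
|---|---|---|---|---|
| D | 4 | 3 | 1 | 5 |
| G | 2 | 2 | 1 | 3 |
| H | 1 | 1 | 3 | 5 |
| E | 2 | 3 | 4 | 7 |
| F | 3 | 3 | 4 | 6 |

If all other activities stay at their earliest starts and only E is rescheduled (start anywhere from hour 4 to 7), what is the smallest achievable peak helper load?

6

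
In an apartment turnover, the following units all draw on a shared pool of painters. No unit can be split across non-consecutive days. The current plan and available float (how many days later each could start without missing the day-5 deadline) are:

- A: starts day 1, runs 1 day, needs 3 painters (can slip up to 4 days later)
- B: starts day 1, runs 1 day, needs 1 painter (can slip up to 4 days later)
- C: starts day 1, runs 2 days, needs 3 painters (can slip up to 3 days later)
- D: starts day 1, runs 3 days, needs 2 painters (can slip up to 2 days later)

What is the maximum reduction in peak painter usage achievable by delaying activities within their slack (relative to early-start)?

Early-start peak: d1:9  d2:5  d3:2  d4:0  d5:0 ⇒ 9.
Leveled (A@1, B@1, C@2, D@2): d1:4  d2:5  d3:5  d4:2  d5:0 ⇒ 5.
Reduction 9 − 5 = 4.

4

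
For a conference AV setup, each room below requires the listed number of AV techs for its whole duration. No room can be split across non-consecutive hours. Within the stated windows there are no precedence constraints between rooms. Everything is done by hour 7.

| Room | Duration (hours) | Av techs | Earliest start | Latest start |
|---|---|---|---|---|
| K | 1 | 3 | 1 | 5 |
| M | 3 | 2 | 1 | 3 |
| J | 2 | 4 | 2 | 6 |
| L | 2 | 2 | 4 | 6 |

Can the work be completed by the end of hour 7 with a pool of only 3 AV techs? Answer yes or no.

no

The minimum achievable peak is 4; 3 < 4, so no feasible schedule stays within the cap.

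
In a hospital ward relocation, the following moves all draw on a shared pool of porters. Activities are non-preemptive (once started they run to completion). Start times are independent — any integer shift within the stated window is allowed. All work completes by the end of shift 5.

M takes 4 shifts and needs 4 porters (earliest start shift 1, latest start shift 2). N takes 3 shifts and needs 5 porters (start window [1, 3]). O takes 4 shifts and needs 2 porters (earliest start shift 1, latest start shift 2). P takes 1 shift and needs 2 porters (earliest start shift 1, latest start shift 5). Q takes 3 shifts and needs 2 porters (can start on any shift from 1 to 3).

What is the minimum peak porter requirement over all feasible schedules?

13

Early-start (M@1, N@1, O@1, P@1, Q@1) gives peak 15: s1:15  s2:13  s3:13  s4:6  s5:0.
Shift Q→2.
Schedule M@1, N@1, O@1, P@1, Q@2: s1:13  s2:13  s3:13  s4:8  s5:0 — peak 13.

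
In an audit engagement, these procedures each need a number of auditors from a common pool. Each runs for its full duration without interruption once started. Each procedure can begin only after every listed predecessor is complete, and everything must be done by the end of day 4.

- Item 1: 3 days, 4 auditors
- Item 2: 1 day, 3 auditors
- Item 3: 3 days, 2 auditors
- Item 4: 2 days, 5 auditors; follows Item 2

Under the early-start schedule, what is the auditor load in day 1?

At early start, day 1 has: Item 1, Item 2, Item 3.
Demand: 4 + 3 + 2 = 9.

9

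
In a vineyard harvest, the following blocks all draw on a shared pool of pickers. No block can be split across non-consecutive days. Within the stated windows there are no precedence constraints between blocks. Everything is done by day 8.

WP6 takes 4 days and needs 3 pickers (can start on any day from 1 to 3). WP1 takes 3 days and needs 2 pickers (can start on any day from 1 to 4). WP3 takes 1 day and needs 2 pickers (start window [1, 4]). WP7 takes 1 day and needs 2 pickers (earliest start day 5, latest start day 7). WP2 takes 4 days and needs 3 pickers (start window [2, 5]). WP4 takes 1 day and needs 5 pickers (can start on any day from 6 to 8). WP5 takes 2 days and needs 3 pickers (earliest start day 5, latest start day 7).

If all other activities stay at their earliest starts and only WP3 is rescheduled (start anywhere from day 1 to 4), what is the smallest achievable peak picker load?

8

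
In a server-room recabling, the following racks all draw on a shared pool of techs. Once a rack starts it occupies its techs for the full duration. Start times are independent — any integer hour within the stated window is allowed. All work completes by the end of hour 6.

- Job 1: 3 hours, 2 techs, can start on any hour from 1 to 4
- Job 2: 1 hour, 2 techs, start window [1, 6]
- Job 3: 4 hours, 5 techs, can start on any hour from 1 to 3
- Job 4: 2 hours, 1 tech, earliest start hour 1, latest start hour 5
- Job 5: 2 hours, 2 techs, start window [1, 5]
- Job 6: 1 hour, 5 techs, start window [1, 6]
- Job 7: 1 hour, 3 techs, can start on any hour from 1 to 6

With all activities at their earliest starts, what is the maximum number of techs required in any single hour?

20

Early-start schedule: Job 1@1, Job 2@1, Job 3@1, Job 4@1, Job 5@1, Job 6@1, Job 7@1.
Load per hour: hour 1: 20, hour 2: 10, hour 3: 7, hour 4: 5, hour 5: 0, hour 6: 0.
Peak is 20.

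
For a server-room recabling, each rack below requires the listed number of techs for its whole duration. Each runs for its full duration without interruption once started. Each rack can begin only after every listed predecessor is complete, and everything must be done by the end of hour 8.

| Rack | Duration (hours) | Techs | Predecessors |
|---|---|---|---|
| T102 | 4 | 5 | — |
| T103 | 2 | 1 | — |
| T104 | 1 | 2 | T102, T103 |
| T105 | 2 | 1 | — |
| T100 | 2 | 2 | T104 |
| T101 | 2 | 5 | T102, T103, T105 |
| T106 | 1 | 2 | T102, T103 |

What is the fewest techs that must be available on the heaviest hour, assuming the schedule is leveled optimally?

Early-start (T102@1, T103@1, T104@5, T105@1, T100@6, T101@5, T106@5) gives peak 9: h1:7  h2:7  h3:5  h4:5  h5:9  h6:7  h7:2  h8:0.
Shift T106→7.
Schedule T102@1, T103@1, T104@5, T105@1, T100@6, T101@5, T106@7: h1:7  h2:7  h3:5  h4:5  h5:7  h6:7  h7:4  h8:0 — peak 7.

7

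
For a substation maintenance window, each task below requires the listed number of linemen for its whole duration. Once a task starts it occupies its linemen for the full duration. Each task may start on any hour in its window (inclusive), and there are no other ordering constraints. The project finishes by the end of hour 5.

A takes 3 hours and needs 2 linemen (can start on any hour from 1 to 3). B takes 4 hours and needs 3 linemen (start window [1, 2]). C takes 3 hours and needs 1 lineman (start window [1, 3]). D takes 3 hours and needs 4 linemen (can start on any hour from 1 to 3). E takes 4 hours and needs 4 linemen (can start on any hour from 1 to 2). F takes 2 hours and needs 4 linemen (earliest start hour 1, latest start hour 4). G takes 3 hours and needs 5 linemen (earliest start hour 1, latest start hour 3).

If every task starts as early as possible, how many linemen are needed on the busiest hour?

Early-start schedule: A@1, B@1, C@1, D@1, E@1, F@1, G@1.
Load per hour: hour 1: 23, hour 2: 23, hour 3: 19, hour 4: 7, hour 5: 0.
Peak is 23.

23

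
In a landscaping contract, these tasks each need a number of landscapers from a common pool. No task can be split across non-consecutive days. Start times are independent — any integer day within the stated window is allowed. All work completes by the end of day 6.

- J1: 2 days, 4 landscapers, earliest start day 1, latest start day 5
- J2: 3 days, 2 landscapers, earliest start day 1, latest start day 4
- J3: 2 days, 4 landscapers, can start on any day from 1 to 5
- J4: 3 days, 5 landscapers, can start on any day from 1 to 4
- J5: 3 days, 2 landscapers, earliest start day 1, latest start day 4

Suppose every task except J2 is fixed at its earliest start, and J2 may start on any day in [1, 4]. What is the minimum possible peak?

15

J2@1: d1:17  d2:17  d3:9  d4:0  d5:0  d6:0 → peak 17
J2@2: d1:15  d2:17  d3:9  d4:2  d5:0  d6:0 → peak 17
J2@3: d1:15  d2:15  d3:9  d4:2  d5:2  d6:0 → peak 15
J2@4: d1:15  d2:15  d3:7  d4:2  d5:2  d6:2 → peak 15
Best is J2@3, peak 15.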